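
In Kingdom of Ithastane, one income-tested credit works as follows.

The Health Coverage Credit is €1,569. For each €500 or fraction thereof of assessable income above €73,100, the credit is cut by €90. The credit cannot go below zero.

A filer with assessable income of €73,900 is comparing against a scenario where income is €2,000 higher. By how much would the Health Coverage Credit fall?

At €73,900 — income exceeds €73,100 by €800, which is 2 full-or-partial €500 increments; reduction = 2 × €90 = €180, leaving €1,389.
At €75,900 — income exceeds €73,100 by €2,800, which is 6 full-or-partial €500 increments; reduction = 6 × €90 = €540, leaving €1,029.
Lost: €1,389 − €1,029 = €360.

€360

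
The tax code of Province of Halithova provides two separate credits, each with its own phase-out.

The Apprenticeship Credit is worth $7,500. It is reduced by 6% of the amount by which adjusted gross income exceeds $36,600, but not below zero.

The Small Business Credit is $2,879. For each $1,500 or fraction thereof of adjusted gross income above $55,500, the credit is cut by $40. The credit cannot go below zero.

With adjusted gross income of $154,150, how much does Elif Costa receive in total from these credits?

Apprenticeship Credit: 6% of the $117,550 excess over $36,600 is $7,053; credit = $7,500 − $7,053 = $447.
Small Business Credit: income exceeds $55,500 by $98,650, which is 66 full-or-partial $1,500 increments; reduction = 66 × $40 = $2,640, leaving $239.
Total: $447 + $239 = $686.

$686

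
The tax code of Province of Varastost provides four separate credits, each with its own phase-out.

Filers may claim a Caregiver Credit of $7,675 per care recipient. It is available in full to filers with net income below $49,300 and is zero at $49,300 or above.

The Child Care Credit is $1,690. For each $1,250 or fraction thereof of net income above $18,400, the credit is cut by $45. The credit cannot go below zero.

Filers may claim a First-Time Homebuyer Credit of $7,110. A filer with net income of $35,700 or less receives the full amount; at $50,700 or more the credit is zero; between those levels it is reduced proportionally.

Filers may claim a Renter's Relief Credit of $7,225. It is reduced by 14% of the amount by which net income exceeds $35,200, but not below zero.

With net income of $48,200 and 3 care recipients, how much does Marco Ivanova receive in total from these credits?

Caregiver Credit: base = 3 × $7,675 = $23,025. $48,200 is below the $49,300 cutoff, so the full $23,025 applies.
Child Care Credit: income exceeds $18,400 by $29,800, which is 24 full-or-partial $1,250 increments; reduction = 24 × $45 = $1,080, leaving $610.
First-Time Homebuyer Credit: $48,200 is $12,500 into a $15,000 phase-out range, leaving 2,500/15,000 of the credit: $7,110 × 2,500/15,000 = $1,185.
Renter's Relief Credit: 14% of the $13,000 excess over $35,200 is $1,820; credit = $7,225 − $1,820 = $5,405.
Total: $23,025 + $610 + $1,185 + $5,405 = $30,225.

$30,225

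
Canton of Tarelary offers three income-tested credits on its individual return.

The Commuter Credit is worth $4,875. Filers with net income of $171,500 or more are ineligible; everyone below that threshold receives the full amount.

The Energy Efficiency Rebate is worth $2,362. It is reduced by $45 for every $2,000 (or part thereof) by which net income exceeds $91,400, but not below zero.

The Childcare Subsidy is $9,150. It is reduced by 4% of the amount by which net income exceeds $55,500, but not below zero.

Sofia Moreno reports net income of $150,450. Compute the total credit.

$11,239

Commuter Credit: $150,450 is below the $171,500 cutoff, so the full $4,875 applies.
Energy Efficiency Rebate: income exceeds $91,400 by $59,050, which is 30 full-or-partial $2,000 increments; reduction = 30 × $45 = $1,350, leaving $1,012.
Childcare Subsidy: 4% of the $94,950 excess over $55,500 is $3,798; credit = $9,150 − $3,798 = $5,352.
Total: $4,875 + $1,012 + $5,352 = $11,239.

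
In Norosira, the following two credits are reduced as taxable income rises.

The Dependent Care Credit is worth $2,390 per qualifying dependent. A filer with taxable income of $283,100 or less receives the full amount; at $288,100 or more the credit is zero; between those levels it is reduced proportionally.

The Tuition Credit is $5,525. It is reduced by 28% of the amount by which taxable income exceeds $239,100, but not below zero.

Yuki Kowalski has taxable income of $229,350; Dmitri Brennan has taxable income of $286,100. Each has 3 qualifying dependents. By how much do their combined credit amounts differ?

Yuki ($229,350): Dependent Care Credit: base = 3 × $2,390 = $7,170. $229,350 is at or below the $283,100 threshold, so the full $7,170 applies. Tuition Credit: $229,350 is at or below the $239,100 threshold, so the full $5,525 applies. total $7,170 + $5,525 = $12,695
Dmitri ($286,100): Dependent Care Credit: base = 3 × $2,390 = $7,170. $286,100 is $3,000 into a $5,000 phase-out range, leaving 2,000/5,000 of the credit: $7,170 × 2,000/5,000 = $2,868. Tuition Credit: 28% of the $47,000 excess over $239,100 is $13,160 ≥ base, so the credit is $0. total $2,868 + $0 = $2,868
Difference: |$12,695 − $2,868| = $9,827.

$9,827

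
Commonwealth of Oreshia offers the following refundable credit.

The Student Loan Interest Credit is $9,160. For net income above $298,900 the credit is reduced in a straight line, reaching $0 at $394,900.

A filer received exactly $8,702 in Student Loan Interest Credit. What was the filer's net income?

$303,700

$8,702 is 8,702/9,160 of the full $9,160, so 458/9,160 of the $96,000 range has been used: income = $298,900 + $96,000 × 458/9,160 = $303,700.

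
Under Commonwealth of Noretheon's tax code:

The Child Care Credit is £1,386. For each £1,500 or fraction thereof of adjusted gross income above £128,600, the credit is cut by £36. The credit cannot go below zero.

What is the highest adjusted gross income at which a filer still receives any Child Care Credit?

After 38 increments the reduction is 38 × £36 = £1,368, leaving £18; one more increment wipes it out. Increment 38 ends at excess 38 × £1,500 = £57,000, so the highest qualifying income is £128,600 + £57,000 = £185,600.

£185,600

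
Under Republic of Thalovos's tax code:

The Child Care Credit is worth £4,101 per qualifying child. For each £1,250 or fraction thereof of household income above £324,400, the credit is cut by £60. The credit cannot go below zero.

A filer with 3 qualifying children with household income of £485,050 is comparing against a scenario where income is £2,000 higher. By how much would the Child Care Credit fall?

At £485,050 — base = 3 × £4,101 = £12,303. income exceeds £324,400 by £160,650, which is 129 full-or-partial £1,250 increments; reduction = 129 × £60 = £7,740, leaving £4,563.
At £487,050 — base = 3 × £4,101 = £12,303. income exceeds £324,400 by £162,650, which is 131 full-or-partial £1,250 increments; reduction = 131 × £60 = £7,860, leaving £4,443.
Lost: £4,563 − £4,443 = £120.

£120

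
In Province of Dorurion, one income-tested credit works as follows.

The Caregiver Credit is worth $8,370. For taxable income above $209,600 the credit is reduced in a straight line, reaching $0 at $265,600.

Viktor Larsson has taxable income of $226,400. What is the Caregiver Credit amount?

Caregiver Credit: $226,400 is $16,800 into a $56,000 phase-out range, leaving 39,200/56,000 of the credit: $8,370 × 39,200/56,000 = $5,859.

$5,859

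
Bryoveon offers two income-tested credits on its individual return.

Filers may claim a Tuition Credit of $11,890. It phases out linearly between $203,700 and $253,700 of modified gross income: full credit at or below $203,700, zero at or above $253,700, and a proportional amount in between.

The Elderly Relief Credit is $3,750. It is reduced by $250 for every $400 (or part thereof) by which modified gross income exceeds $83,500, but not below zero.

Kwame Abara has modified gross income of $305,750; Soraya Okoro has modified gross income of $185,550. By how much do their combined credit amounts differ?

Kwame ($305,750): Tuition Credit: $305,750 is at or above $253,700, so the credit is $0. Elderly Relief Credit: income exceeds $83,500 by $222,250 → 556 increments × $250 = $139,000 ≥ base, so the credit is $0. total $0 + $0 = $0
Soraya ($185,550): Tuition Credit: $185,550 is at or below the $203,700 threshold, so the full $11,890 applies. Elderly Relief Credit: income exceeds $83,500 by $102,050 → 256 increments × $250 = $64,000 ≥ base, so the credit is $0. total $11,890 + $0 = $11,890
Difference: |$0 − $11,890| = $11,890.

$11,890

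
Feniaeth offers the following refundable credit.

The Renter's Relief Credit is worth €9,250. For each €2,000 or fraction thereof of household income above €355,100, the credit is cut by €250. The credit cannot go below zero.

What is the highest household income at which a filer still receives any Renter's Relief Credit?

€427,100

After 36 increments the reduction is 36 × €250 = €9,000, leaving €250; one more increment wipes it out. Increment 36 ends at excess 36 × €2,000 = €72,000, so the highest qualifying income is €355,100 + €72,000 = €427,100.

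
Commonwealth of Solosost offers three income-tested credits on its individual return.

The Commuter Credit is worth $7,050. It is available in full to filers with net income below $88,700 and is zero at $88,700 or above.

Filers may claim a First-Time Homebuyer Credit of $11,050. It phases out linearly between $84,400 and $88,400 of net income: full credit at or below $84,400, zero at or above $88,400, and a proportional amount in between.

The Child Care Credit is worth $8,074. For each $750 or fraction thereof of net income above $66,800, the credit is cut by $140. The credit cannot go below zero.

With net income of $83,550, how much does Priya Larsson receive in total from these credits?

$22,954

Commuter Credit: $83,550 is below the $88,700 cutoff, so the full $7,050 applies.
First-Time Homebuyer Credit: $83,550 is at or below the $84,400 threshold, so the full $11,050 applies.
Child Care Credit: income exceeds $66,800 by $16,750, which is 23 full-or-partial $750 increments; reduction = 23 × $140 = $3,220, leaving $4,854.
Total: $7,050 + $11,050 + $4,854 = $22,954.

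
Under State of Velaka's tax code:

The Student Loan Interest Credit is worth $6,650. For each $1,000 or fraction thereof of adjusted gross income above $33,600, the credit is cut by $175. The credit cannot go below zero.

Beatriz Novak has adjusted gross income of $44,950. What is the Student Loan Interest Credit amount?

Student Loan Interest Credit: income exceeds $33,600 by $11,350, which is 12 full-or-partial $1,000 increments; reduction = 12 × $175 = $2,100, leaving $4,550.

$4,550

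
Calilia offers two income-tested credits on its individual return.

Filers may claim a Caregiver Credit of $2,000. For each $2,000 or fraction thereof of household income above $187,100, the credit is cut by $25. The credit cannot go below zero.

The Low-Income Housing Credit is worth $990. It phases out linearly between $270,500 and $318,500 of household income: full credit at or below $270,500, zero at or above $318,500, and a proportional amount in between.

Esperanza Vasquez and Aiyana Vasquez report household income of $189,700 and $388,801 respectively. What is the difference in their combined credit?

Esperanza ($189,700): Caregiver Credit: income exceeds $187,100 by $2,600, which is 2 full-or-partial $2,000 increments; reduction = 2 × $25 = $50, leaving $1,950. Low-Income Housing Credit: $189,700 is at or below the $270,500 threshold, so the full $990 applies. total $1,950 + $990 = $2,940
Aiyana ($388,801): Caregiver Credit: income exceeds $187,100 by $201,701 → 101 increments × $25 = $2,525 ≥ base, so the credit is $0. Low-Income Housing Credit: $388,801 is at or above $318,500, so the credit is $0. total $0 + $0 = $0
Difference: |$2,940 − $0| = $2,940.

$2,940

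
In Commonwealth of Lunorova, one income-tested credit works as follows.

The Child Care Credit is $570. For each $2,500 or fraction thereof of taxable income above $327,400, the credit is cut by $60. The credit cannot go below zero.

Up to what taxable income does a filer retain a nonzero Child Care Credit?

After 9 increments the reduction is 9 × $60 = $540, leaving $30; one more increment wipes it out. Increment 9 ends at excess 9 × $2,500 = $22,500, so the highest qualifying income is $327,400 + $22,500 = $349,900.

$349,900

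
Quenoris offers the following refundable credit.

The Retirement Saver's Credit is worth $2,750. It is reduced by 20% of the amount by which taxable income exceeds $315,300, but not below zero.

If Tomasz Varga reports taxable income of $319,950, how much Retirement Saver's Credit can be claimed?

$1,820

Retirement Saver's Credit: 20% of the $4,650 excess over $315,300 is $930; credit = $2,750 − $930 = $1,820.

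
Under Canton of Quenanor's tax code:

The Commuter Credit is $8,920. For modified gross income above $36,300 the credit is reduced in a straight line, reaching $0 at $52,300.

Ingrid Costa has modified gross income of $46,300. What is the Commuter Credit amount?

Commuter Credit: $46,300 is $10,000 into a $16,000 phase-out range, leaving 6,000/16,000 of the credit: $8,920 × 6,000/16,000 = $3,345.

$3,345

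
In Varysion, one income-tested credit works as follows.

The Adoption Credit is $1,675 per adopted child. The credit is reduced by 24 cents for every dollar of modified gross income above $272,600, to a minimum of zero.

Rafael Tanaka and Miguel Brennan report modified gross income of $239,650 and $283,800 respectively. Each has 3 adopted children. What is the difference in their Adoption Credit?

$2,688

Rafael ($239,650): Adoption Credit: base = 3 × $1,675 = $5,025. $239,650 is at or below the $272,600 threshold, so the full $5,025 applies.
Miguel ($283,800): Adoption Credit: base = 3 × $1,675 = $5,025. 24% of the $11,200 excess over $272,600 is $2,688; credit = $5,025 − $2,688 = $2,337.
Difference: |$5,025 − $2,337| = $2,688.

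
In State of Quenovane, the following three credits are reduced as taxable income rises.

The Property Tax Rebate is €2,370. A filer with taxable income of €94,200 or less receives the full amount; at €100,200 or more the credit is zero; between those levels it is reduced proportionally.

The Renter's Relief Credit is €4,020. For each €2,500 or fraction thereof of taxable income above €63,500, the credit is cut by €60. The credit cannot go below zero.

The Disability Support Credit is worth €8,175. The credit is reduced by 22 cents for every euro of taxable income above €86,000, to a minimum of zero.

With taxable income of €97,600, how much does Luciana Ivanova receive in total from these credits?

Property Tax Rebate: €97,600 is €3,400 into a €6,000 phase-out range, leaving 2,600/6,000 of the credit: €2,370 × 2,600/6,000 = €1,027.
Renter's Relief Credit: income exceeds €63,500 by €34,100, which is 14 full-or-partial €2,500 increments; reduction = 14 × €60 = €840, leaving €3,180.
Disability Support Credit: 22% of the €11,600 excess over €86,000 is €2,552; credit = €8,175 − €2,552 = €5,623.
Total: €1,027 + €3,180 + €5,623 = €9,830.

€9,830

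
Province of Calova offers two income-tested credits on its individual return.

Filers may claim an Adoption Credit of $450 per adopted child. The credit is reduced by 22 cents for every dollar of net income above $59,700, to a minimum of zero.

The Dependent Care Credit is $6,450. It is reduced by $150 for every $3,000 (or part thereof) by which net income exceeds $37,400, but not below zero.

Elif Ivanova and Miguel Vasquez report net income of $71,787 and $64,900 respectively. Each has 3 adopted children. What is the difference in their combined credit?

$506

Elif ($71,787): Adoption Credit: base = 3 × $450 = $1,350. 22% of the $12,087 excess over $59,700 is $2,659.14 ≥ base, so the credit is $0. Dependent Care Credit: income exceeds $37,400 by $34,387, which is 12 full-or-partial $3,000 increments; reduction = 12 × $150 = $1,800, leaving $4,650. total $0 + $4,650 = $4,650
Miguel ($64,900): Adoption Credit: base = 3 × $450 = $1,350. 22% of the $5,200 excess over $59,700 is $1,144; credit = $1,350 − $1,144 = $206. Dependent Care Credit: income exceeds $37,400 by $27,500, which is 10 full-or-partial $3,000 increments; reduction = 10 × $150 = $1,500, leaving $4,950. total $206 + $4,950 = $5,156
Difference: |$4,650 − $5,156| = $506.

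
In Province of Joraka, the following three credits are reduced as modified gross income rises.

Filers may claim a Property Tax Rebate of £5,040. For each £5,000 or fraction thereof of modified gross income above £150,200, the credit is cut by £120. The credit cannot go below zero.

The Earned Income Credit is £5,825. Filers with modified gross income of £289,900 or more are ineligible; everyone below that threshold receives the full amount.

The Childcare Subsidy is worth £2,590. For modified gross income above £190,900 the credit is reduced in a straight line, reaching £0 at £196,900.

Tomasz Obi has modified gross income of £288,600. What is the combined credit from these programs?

£7,505

Property Tax Rebate: income exceeds £150,200 by £138,400, which is 28 full-or-partial £5,000 increments; reduction = 28 × £120 = £3,360, leaving £1,680.
Earned Income Credit: £288,600 is below the £289,900 cutoff, so the full £5,825 applies.
Childcare Subsidy: £288,600 is at or above £196,900, so the credit is £0.
Total: £1,680 + £5,825 + £0 = £7,505.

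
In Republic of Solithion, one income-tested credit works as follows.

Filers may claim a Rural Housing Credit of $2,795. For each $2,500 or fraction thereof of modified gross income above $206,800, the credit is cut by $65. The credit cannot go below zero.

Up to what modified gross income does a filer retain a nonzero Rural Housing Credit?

$311,800

After 42 increments the reduction is 42 × $65 = $2,730, leaving $65; one more increment wipes it out. Increment 42 ends at excess 42 × $2,500 = $105,000, so the highest qualifying income is $206,800 + $105,000 = $311,800.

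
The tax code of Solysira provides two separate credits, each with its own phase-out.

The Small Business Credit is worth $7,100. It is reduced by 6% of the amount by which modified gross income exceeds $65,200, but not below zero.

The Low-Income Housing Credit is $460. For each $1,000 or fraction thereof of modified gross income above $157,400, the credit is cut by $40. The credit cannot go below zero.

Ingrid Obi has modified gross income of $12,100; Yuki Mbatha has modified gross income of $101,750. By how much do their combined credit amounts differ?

$2,193

Ingrid ($12,100): Small Business Credit: $12,100 is at or below the $65,200 threshold, so the full $7,100 applies. Low-Income Housing Credit: $12,100 is at or below the $157,400 threshold, so the full $460 applies. total $7,100 + $460 = $7,560
Yuki ($101,750): Small Business Credit: 6% of the $36,550 excess over $65,200 is $2,193; credit = $7,100 − $2,193 = $4,907. Low-Income Housing Credit: $101,750 is at or below the $157,400 threshold, so the full $460 applies. total $4,907 + $460 = $5,367
Difference: |$7,560 − $5,367| = $2,193.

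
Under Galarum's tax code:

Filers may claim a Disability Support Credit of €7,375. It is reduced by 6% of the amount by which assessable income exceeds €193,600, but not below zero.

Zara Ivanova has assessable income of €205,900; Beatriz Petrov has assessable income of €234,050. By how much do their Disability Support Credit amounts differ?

€1,689

Zara (€205,900): Disability Support Credit: 6% of the €12,300 excess over €193,600 is €738; credit = €7,375 − €738 = €6,637.
Beatriz (€234,050): Disability Support Credit: 6% of the €40,450 excess over €193,600 is €2,427; credit = €7,375 − €2,427 = €4,948.
Difference: |€6,637 − €4,948| = €1,689.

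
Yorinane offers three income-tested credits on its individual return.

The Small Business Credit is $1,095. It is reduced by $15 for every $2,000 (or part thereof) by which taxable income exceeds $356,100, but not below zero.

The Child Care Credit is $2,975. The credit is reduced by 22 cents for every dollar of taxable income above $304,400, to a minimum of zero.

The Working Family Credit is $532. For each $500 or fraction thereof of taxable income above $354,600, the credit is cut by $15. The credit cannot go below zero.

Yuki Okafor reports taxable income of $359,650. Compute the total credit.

Small Business Credit: income exceeds $356,100 by $3,550, which is 2 full-or-partial $2,000 increments; reduction = 2 × $15 = $30, leaving $1,065.
Child Care Credit: 22% of the $55,250 excess over $304,400 is $12,155 ≥ base, so the credit is $0.
Working Family Credit: income exceeds $354,600 by $5,050, which is 11 full-or-partial $500 increments; reduction = 11 × $15 = $165, leaving $367.
Total: $1,065 + $0 + $367 = $1,432.

$1,432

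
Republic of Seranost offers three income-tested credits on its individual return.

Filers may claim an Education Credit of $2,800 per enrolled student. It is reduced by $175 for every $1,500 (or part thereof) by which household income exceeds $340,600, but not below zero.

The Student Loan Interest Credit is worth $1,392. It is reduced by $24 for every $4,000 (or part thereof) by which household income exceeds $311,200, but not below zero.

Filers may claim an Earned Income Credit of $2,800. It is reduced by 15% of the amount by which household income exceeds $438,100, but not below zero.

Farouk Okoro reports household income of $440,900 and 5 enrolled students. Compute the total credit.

Education Credit: base = 5 × $2,800 = $14,000. income exceeds $340,600 by $100,300, which is 67 full-or-partial $1,500 increments; reduction = 67 × $175 = $11,725, leaving $2,275.
Student Loan Interest Credit: income exceeds $311,200 by $129,700, which is 33 full-or-partial $4,000 increments; reduction = 33 × $24 = $792, leaving $600.
Earned Income Credit: 15% of the $2,800 excess over $438,100 is $420; credit = $2,800 − $420 = $2,380.
Total: $2,275 + $600 + $2,380 = $5,255.

$5,255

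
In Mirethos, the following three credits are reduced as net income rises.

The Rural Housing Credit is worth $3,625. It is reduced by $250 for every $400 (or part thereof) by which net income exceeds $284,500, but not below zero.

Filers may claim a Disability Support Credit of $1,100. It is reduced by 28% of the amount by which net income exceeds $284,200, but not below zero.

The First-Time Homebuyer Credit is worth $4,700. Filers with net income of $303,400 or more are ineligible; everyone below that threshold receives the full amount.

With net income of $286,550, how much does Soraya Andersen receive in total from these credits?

Rural Housing Credit: income exceeds $284,500 by $2,050, which is 6 full-or-partial $400 increments; reduction = 6 × $250 = $1,500, leaving $2,125.
Disability Support Credit: 28% of the $2,350 excess over $284,200 is $658; credit = $1,100 − $658 = $442.
First-Time Homebuyer Credit: $286,550 is below the $303,400 cutoff, so the full $4,700 applies.
Total: $2,125 + $442 + $4,700 = $7,267.

$7,267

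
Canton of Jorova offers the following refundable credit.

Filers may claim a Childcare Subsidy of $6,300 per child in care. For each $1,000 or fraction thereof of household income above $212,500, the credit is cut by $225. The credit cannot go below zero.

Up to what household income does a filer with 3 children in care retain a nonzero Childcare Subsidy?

$295,500

Full credit = 3 × $6,300 = $18,900.
After 83 increments the reduction is 83 × $225 = $18,675, leaving $225; one more increment wipes it out. Increment 83 ends at excess 83 × $1,000 = $83,000, so the highest qualifying income is $212,500 + $83,000 = $295,500.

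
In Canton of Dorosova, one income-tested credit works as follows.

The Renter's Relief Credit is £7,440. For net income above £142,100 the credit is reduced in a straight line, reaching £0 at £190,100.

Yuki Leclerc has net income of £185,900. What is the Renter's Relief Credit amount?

Renter's Relief Credit: £185,900 is £43,800 into a £48,000 phase-out range, leaving 4,200/48,000 of the credit: £7,440 × 4,200/48,000 = £651.

£651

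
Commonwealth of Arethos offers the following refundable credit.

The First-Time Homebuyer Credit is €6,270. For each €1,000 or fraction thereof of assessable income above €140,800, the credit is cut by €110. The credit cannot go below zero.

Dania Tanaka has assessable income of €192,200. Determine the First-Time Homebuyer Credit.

First-Time Homebuyer Credit: income exceeds €140,800 by €51,400, which is 52 full-or-partial €1,000 increments; reduction = 52 × €110 = €5,720, leaving €550.

€550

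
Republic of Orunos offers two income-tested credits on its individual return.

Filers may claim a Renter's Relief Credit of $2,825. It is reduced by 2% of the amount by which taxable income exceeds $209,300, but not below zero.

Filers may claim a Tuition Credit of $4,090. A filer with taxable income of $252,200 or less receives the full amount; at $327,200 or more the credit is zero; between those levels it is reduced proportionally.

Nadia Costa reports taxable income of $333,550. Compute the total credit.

$340

Renter's Relief Credit: 2% of the $124,250 excess over $209,300 is $2,485; credit = $2,825 − $2,485 = $340.
Tuition Credit: $333,550 is at or above $327,200, so the credit is $0.
Total: $340 + $0 = $340.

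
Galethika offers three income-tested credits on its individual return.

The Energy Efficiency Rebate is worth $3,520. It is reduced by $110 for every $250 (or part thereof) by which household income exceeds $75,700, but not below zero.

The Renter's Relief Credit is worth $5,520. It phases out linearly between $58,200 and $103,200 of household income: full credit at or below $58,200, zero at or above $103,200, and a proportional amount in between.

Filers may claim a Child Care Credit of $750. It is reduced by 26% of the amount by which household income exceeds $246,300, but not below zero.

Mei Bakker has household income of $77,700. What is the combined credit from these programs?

Energy Efficiency Rebate: income exceeds $75,700 by $2,000, which is 8 full-or-partial $250 increments; reduction = 8 × $110 = $880, leaving $2,640.
Renter's Relief Credit: $77,700 is $19,500 into a $45,000 phase-out range, leaving 25,500/45,000 of the credit: $5,520 × 25,500/45,000 = $3,128.
Child Care Credit: $77,700 is at or below the $246,300 threshold, so the full $750 applies.
Total: $2,640 + $3,128 + $750 = $6,518.

$6,518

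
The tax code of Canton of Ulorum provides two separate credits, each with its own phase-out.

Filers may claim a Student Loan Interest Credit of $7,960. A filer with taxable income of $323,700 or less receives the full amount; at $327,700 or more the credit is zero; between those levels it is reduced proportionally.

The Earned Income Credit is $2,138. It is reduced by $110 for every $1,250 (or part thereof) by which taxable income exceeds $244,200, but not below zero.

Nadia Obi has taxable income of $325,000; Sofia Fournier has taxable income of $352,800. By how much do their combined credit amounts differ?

$5,373

Nadia ($325,000): Student Loan Interest Credit: $325,000 is $1,300 into a $4,000 phase-out range, leaving 2,700/4,000 of the credit: $7,960 × 2,700/4,000 = $5,373. Earned Income Credit: income exceeds $244,200 by $80,800 → 65 increments × $110 = $7,150 ≥ base, so the credit is $0. total $5,373 + $0 = $5,373
Sofia ($352,800): Student Loan Interest Credit: $352,800 is at or above $327,700, so the credit is $0. Earned Income Credit: income exceeds $244,200 by $108,600 → 87 increments × $110 = $9,570 ≥ base, so the credit is $0. total $0 + $0 = $0
Difference: |$5,373 − $0| = $5,373.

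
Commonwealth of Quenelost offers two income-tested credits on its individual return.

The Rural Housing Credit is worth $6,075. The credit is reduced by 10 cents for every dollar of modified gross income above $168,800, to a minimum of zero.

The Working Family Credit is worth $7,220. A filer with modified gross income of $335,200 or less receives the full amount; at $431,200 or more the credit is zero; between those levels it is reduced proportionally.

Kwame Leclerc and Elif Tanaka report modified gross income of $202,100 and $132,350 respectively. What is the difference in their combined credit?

$3,330

Kwame ($202,100): Rural Housing Credit: 10% of the $33,300 excess over $168,800 is $3,330; credit = $6,075 − $3,330 = $2,745. Working Family Credit: $202,100 is at or below the $335,200 threshold, so the full $7,220 applies. total $2,745 + $7,220 = $9,965
Elif ($132,350): Rural Housing Credit: $132,350 is at or below the $168,800 threshold, so the full $6,075 applies. Working Family Credit: $132,350 is at or below the $335,200 threshold, so the full $7,220 applies. total $6,075 + $7,220 = $13,295
Difference: |$9,965 − $13,295| = $3,330.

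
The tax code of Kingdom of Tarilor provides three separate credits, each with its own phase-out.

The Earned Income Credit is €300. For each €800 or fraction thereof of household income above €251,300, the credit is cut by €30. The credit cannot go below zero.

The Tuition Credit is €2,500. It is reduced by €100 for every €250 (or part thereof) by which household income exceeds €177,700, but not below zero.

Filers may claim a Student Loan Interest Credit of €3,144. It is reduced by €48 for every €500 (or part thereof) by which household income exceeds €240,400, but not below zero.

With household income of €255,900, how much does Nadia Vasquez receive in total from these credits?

€1,776

Earned Income Credit: income exceeds €251,300 by €4,600, which is 6 full-or-partial €800 increments; reduction = 6 × €30 = €180, leaving €120.
Tuition Credit: income exceeds €177,700 by €78,200 → 313 increments × €100 = €31,300 ≥ base, so the credit is €0.
Student Loan Interest Credit: income exceeds €240,400 by €15,500, which is 31 full-or-partial €500 increments; reduction = 31 × €48 = €1,488, leaving €1,656.
Total: €120 + €0 + €1,656 = €1,776.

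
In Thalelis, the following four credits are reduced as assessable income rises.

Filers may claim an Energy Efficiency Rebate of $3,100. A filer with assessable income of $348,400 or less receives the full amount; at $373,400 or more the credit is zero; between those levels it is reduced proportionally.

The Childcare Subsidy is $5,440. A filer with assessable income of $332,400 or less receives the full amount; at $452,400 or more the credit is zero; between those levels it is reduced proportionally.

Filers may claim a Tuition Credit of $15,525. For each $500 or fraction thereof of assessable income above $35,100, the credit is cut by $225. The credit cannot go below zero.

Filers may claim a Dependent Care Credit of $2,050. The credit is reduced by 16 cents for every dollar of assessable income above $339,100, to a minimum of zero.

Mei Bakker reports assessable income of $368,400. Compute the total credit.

Energy Efficiency Rebate: $368,400 is $20,000 into a $25,000 phase-out range, leaving 5,000/25,000 of the credit: $3,100 × 5,000/25,000 = $620.
Childcare Subsidy: $368,400 is $36,000 into a $120,000 phase-out range, leaving 84,000/120,000 of the credit: $5,440 × 84,000/120,000 = $3,808.
Tuition Credit: income exceeds $35,100 by $333,300 → 667 increments × $225 = $150,075 ≥ base, so the credit is $0.
Dependent Care Credit: 16% of the $29,300 excess over $339,100 is $4,688 ≥ base, so the credit is $0.
Total: $620 + $3,808 + $0 + $0 = $4,428.

$4,428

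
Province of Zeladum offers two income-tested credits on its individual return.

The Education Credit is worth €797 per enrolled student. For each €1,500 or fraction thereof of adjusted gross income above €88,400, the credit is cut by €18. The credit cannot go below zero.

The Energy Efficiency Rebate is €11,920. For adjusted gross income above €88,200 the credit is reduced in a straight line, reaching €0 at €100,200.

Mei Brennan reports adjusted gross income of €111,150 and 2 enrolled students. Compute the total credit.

Education Credit: base = 2 × €797 = €1,594. income exceeds €88,400 by €22,750, which is 16 full-or-partial €1,500 increments; reduction = 16 × €18 = €288, leaving €1,306.
Energy Efficiency Rebate: €111,150 is at or above €100,200, so the credit is €0.
Total: €1,306 + €0 = €1,306.

€1,306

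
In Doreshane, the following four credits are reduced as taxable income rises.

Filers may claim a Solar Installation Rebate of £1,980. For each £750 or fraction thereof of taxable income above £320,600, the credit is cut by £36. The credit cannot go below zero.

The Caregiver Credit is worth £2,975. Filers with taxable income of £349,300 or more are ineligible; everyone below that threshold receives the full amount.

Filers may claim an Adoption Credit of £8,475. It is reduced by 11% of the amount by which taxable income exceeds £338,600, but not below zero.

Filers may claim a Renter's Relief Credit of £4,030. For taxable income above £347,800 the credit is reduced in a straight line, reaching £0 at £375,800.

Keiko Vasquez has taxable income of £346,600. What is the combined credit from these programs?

£15,320

Solar Installation Rebate: income exceeds £320,600 by £26,000, which is 35 full-or-partial £750 increments; reduction = 35 × £36 = £1,260, leaving £720.
Caregiver Credit: £346,600 is below the £349,300 cutoff, so the full £2,975 applies.
Adoption Credit: 11% of the £8,000 excess over £338,600 is £880; credit = £8,475 − £880 = £7,595.
Renter's Relief Credit: £346,600 is at or below the £347,800 threshold, so the full £4,030 applies.
Total: £720 + £2,975 + £7,595 + £4,030 = £15,320.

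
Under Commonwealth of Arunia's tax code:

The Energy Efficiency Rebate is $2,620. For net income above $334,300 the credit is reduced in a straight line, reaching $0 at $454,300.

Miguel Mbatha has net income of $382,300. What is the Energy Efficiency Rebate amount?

Energy Efficiency Rebate: $382,300 is $48,000 into a $120,000 phase-out range, leaving 72,000/120,000 of the credit: $2,620 × 72,000/120,000 = $1,572.

$1,572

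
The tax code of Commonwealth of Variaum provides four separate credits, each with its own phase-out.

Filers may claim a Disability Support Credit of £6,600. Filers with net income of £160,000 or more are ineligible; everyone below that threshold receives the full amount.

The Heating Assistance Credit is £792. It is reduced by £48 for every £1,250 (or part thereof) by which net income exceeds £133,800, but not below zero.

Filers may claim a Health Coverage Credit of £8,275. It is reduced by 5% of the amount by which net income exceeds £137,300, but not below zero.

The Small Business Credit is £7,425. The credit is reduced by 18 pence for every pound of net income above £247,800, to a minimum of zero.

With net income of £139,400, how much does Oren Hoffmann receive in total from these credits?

Disability Support Credit: £139,400 is below the £160,000 cutoff, so the full £6,600 applies.
Heating Assistance Credit: income exceeds £133,800 by £5,600, which is 5 full-or-partial £1,250 increments; reduction = 5 × £48 = £240, leaving £552.
Health Coverage Credit: 5% of the £2,100 excess over £137,300 is £105; credit = £8,275 − £105 = £8,170.
Small Business Credit: £139,400 is at or below the £247,800 threshold, so the full £7,425 applies.
Total: £6,600 + £552 + £8,170 + £7,425 = £22,747.

£22,747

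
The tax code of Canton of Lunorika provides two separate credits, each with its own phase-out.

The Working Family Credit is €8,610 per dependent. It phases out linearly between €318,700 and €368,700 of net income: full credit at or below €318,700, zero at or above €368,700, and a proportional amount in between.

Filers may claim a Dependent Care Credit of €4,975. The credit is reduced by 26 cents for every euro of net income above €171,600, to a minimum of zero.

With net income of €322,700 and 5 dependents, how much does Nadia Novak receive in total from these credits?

€39,606

Working Family Credit: base = 5 × €8,610 = €43,050. €322,700 is €4,000 into a €50,000 phase-out range, leaving 46,000/50,000 of the credit: €43,050 × 46,000/50,000 = €39,606.
Dependent Care Credit: 26% of the €151,100 excess over €171,600 is €39,286 ≥ base, so the credit is €0.
Total: €39,606 + €0 = €39,606.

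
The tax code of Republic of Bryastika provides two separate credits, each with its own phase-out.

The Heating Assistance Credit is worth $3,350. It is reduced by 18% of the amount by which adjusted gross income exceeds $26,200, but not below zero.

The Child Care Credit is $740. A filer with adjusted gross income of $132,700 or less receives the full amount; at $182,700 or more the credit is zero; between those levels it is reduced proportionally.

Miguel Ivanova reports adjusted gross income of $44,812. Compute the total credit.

Heating Assistance Credit: 18% of the $18,612 excess over $26,200 is $3,350.16 ≥ base, so the credit is $0.
Child Care Credit: $44,812 is at or below the $132,700 threshold, so the full $740 applies.
Total: $0 + $740 = $740.

$740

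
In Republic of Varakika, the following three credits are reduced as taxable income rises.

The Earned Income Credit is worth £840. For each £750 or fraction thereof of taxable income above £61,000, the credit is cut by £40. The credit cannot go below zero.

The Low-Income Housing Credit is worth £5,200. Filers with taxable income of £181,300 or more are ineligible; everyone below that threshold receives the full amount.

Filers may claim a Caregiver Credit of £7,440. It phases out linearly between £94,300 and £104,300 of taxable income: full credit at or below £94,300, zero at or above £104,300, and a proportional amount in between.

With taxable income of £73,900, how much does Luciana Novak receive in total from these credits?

£12,760

Earned Income Credit: income exceeds £61,000 by £12,900, which is 18 full-or-partial £750 increments; reduction = 18 × £40 = £720, leaving £120.
Low-Income Housing Credit: £73,900 is below the £181,300 cutoff, so the full £5,200 applies.
Caregiver Credit: £73,900 is at or below the £94,300 threshold, so the full £7,440 applies.
Total: £120 + £5,200 + £7,440 = £12,760.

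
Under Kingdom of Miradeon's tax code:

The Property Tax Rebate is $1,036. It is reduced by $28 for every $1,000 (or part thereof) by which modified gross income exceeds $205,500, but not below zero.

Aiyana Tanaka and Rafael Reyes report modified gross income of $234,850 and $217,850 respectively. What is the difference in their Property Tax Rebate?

$476

Aiyana ($234,850): Property Tax Rebate: income exceeds $205,500 by $29,350, which is 30 full-or-partial $1,000 increments; reduction = 30 × $28 = $840, leaving $196.
Rafael ($217,850): Property Tax Rebate: income exceeds $205,500 by $12,350, which is 13 full-or-partial $1,000 increments; reduction = 13 × $28 = $364, leaving $672.
Difference: |$196 − $672| = $476.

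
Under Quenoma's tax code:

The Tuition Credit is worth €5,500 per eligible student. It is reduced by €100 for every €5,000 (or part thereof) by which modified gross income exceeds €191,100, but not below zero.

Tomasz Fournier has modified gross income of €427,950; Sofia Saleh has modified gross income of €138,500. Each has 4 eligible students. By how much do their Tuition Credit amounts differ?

Tomasz (€427,950): Tuition Credit: base = 4 × €5,500 = €22,000. income exceeds €191,100 by €236,850, which is 48 full-or-partial €5,000 increments; reduction = 48 × €100 = €4,800, leaving €17,200.
Sofia (€138,500): Tuition Credit: base = 4 × €5,500 = €22,000. €138,500 is at or below the €191,100 threshold, so the full €22,000 applies.
Difference: |€17,200 − €22,000| = €4,800.

€4,800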